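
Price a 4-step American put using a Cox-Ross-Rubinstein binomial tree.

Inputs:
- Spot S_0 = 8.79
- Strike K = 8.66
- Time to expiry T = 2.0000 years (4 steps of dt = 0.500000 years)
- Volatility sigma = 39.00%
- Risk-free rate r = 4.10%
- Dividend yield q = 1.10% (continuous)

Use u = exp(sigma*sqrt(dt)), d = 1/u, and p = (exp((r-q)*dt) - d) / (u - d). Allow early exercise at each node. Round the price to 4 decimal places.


dt = T/N = 0.500000
u = exp(sigma*sqrt(dt)) = 1.317547; d = 1/u = 0.758986
p = (exp((r-q)*dt) - d) / (u - d) = 0.458548
Discount per step: exp(-r*dt) = 0.979709
Stock lattice S(k, i) with i counting down-moves:
  k=0: S(0,0) = 8.7900
  k=1: S(1,0) = 11.5812; S(1,1) = 6.6715
  k=2: S(2,0) = 15.2588; S(2,1) = 8.7900; S(2,2) = 5.0636
  k=3: S(3,0) = 20.1042; S(3,1) = 11.5812; S(3,2) = 6.6715; S(3,3) = 3.8432
  k=4: S(4,0) = 26.4883; S(4,1) = 15.2588; S(4,2) = 8.7900; S(4,3) = 5.0636; S(4,4) = 2.9169
Terminal payoffs V(N, i) = max(K - S_T, 0):
  V(4,0) = 0.000000; V(4,1) = 0.000000; V(4,2) = 0.000000; V(4,3) = 3.596432; V(4,4) = 5.743080
Backward induction: V(k, i) = exp(-r*dt) * [p * V(k+1, i) + (1-p) * V(k+1, i+1)]; then take max(V_cont, immediate exercise) for American.
  V(3,0) = exp(-r*dt) * [p*0.000000 + (1-p)*0.000000] = 0.000000; exercise = 0.000000; V(3,0) = max -> 0.000000
  V(3,1) = exp(-r*dt) * [p*0.000000 + (1-p)*0.000000] = 0.000000; exercise = 0.000000; V(3,1) = max -> 0.000000
  V(3,2) = exp(-r*dt) * [p*0.000000 + (1-p)*3.596432] = 1.907782; exercise = 1.988511; V(3,2) = max -> 1.988511
  V(3,3) = exp(-r*dt) * [p*3.596432 + (1-p)*5.743080] = 4.662178; exercise = 4.816821; V(3,3) = max -> 4.816821
  V(2,0) = exp(-r*dt) * [p*0.000000 + (1-p)*0.000000] = 0.000000; exercise = 0.000000; V(2,0) = max -> 0.000000
  V(2,1) = exp(-r*dt) * [p*0.000000 + (1-p)*1.988511] = 1.054836; exercise = 0.000000; V(2,1) = max -> 1.054836
  V(2,2) = exp(-r*dt) * [p*1.988511 + (1-p)*4.816821] = 3.448482; exercise = 3.596432; V(2,2) = max -> 3.596432
  V(1,0) = exp(-r*dt) * [p*0.000000 + (1-p)*1.054836] = 0.559554; exercise = 0.000000; V(1,0) = max -> 0.559554
  V(1,1) = exp(-r*dt) * [p*1.054836 + (1-p)*3.596432] = 2.381661; exercise = 1.988511; V(1,1) = max -> 2.381661
  V(0,0) = exp(-r*dt) * [p*0.559554 + (1-p)*2.381661] = 1.514764; exercise = 0.000000; V(0,0) = max -> 1.514764

Answer: Price = V(0,0) = 1.5148


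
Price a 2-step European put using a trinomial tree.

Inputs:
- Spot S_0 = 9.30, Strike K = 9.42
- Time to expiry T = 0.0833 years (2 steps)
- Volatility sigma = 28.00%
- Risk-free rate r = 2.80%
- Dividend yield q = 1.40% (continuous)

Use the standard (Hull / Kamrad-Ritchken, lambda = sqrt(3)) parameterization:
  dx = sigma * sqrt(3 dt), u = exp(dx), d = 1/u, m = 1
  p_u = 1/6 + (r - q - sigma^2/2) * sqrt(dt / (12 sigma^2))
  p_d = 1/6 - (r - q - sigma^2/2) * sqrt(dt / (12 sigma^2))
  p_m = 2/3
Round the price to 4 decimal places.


dt = T/N = 0.041650; dx = sigma*sqrt(3*dt) = 0.098975
u = exp(dx) = 1.104039; d = 1/u = 0.905765
p_u = 0.161364, p_m = 0.666667, p_d = 0.171969
Discount per step: exp(-r*dt) = 0.998834
Stock lattice S(k, j) with j the centered position index:
  k=0: S(0,+0) = 9.3000
  k=1: S(1,-1) = 8.4236; S(1,+0) = 9.3000; S(1,+1) = 10.2676
  k=2: S(2,-2) = 7.6298; S(2,-1) = 8.4236; S(2,+0) = 9.3000; S(2,+1) = 10.2676; S(2,+2) = 11.3358
Terminal payoffs V(N, j) = max(K - S_T, 0):
  V(2,-2) = 1.790181; V(2,-1) = 0.996383; V(2,+0) = 0.120000; V(2,+1) = 0.000000; V(2,+2) = 0.000000
Backward induction: V(k, j) = exp(-r*dt) * [p_u * V(k+1, j+1) + p_m * V(k+1, j) + p_d * V(k+1, j-1)]
  V(1,-1) = exp(-r*dt) * [p_u*0.120000 + p_m*0.996383 + p_d*1.790181] = 0.990319
  V(1,+0) = exp(-r*dt) * [p_u*0.000000 + p_m*0.120000 + p_d*0.996383] = 0.251054
  V(1,+1) = exp(-r*dt) * [p_u*0.000000 + p_m*0.000000 + p_d*0.120000] = 0.020612
  V(0,+0) = exp(-r*dt) * [p_u*0.020612 + p_m*0.251054 + p_d*0.990319] = 0.340602

Answer: Price = V(0,0) = 0.3406


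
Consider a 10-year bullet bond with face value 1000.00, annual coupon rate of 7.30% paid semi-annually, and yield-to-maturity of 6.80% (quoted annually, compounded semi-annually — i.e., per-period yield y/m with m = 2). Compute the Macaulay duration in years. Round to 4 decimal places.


Coupon per period c = face * coupon_rate / m = 36.500000
Periods per year m = 2; per-period yield y/m = 0.034000
Number of cashflows N = 20
Cashflows (t years, CF_t, discount factor 1/(1+y/m)^(m*t), PV):
  t = 0.5000: CF_t = 36.500000, DF = 0.967118, PV = 35.299807
  t = 1.0000: CF_t = 36.500000, DF = 0.935317, PV = 34.139078
  t = 1.5000: CF_t = 36.500000, DF = 0.904562, PV = 33.016516
  t = 2.0000: CF_t = 36.500000, DF = 0.874818, PV = 31.930867
  t = 2.5000: CF_t = 36.500000, DF = 0.846052, PV = 30.880916
  t = 3.0000: CF_t = 36.500000, DF = 0.818233, PV = 29.865489
  t = 3.5000: CF_t = 36.500000, DF = 0.791327, PV = 28.883452
  t = 4.0000: CF_t = 36.500000, DF = 0.765307, PV = 27.933706
  t = 4.5000: CF_t = 36.500000, DF = 0.740142, PV = 27.015189
  t = 5.0000: CF_t = 36.500000, DF = 0.715805, PV = 26.126876
  t = 5.5000: CF_t = 36.500000, DF = 0.692268, PV = 25.267771
  t = 6.0000: CF_t = 36.500000, DF = 0.669505, PV = 24.436916
  t = 6.5000: CF_t = 36.500000, DF = 0.647490, PV = 23.633381
  t = 7.0000: CF_t = 36.500000, DF = 0.626199, PV = 22.856268
  t = 7.5000: CF_t = 36.500000, DF = 0.605608, PV = 22.104708
  t = 8.0000: CF_t = 36.500000, DF = 0.585695, PV = 21.377861
  t = 8.5000: CF_t = 36.500000, DF = 0.566436, PV = 20.674914
  t = 9.0000: CF_t = 36.500000, DF = 0.547810, PV = 19.995081
  t = 9.5000: CF_t = 36.500000, DF = 0.529797, PV = 19.337602
  t = 10.0000: CF_t = 1036.500000, DF = 0.512377, PV = 531.078269
Price P = sum_t PV_t = 1035.854667
Macaulay numerator sum_t t * PV_t:
  t * PV_t at t = 0.5000: 17.649903
  t * PV_t at t = 1.0000: 34.139078
  t * PV_t at t = 1.5000: 49.524775
  t * PV_t at t = 2.0000: 63.861734
  t * PV_t at t = 2.5000: 77.202289
  t * PV_t at t = 3.0000: 89.596467
  t * PV_t at t = 3.5000: 101.092081
  t * PV_t at t = 4.0000: 111.734823
  t * PV_t at t = 4.5000: 121.568352
  t * PV_t at t = 5.0000: 130.634378
  t * PV_t at t = 5.5000: 138.972742
  t * PV_t at t = 6.0000: 146.621497
  t * PV_t at t = 6.5000: 153.616978
  t * PV_t at t = 7.0000: 159.993877
  t * PV_t at t = 7.5000: 165.785310
  t * PV_t at t = 8.0000: 171.022886
  t * PV_t at t = 8.5000: 175.736767
  t * PV_t at t = 9.0000: 179.955729
  t * PV_t at t = 9.5000: 183.707223
  t * PV_t at t = 10.0000: 5310.782693
Macaulay duration D = (sum_t t * PV_t) / P = 7583.199583 / 1035.854667 = 7.320718

Answer: Macaulay duration = 7.3207 years


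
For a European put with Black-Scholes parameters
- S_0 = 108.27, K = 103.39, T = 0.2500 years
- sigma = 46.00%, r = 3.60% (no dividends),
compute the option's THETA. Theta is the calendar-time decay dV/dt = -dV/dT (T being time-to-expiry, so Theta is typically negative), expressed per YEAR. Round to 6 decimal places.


d1 = 0.3546515727; d2 = 0.1246515727
phi(d1) = 0.3746258808; exp(-qT) = 1.0000000000; exp(-rT) = 0.9910403788
Theta = -S*exp(-qT)*phi(d1)*sigma/(2*sqrt(T)) + r*K*exp(-rT)*N(-d2) - q*S*exp(-qT)*N(-d1)
N(-d1) = 0.3614253174; N(-d2) = 0.4503996988; sqrt(T) = 0.5000000000
Term 1 = -108.2700 * 1.0000000000 * 0.3746258808 * 0.4600 / (2 * 0.5000000000) = -18.6579422925
Term 2 = 0.0360 * 103.3900 * 0.9910403788 * 0.4503996988 = 1.6613857349
Term 3 = 0 (no dividend yield, q = 0)
Theta = -18.6579422925 + (1.6613857349) + (0.0000000000) = -16.996557

Answer: Theta = -16.996557


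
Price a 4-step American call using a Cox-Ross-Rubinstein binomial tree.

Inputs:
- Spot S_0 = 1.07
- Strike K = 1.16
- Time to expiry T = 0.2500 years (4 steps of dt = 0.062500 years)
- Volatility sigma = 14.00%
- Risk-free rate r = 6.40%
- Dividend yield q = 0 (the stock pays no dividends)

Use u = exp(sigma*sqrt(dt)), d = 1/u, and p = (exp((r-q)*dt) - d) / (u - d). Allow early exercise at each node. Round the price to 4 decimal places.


dt = T/N = 0.062500
u = exp(sigma*sqrt(dt)) = 1.035620; d = 1/u = 0.965605
p = (exp((r-q)*dt) - d) / (u - d) = 0.548497
Discount per step: exp(-r*dt) = 0.996008
Stock lattice S(k, i) with i counting down-moves:
  k=0: S(0,0) = 1.0700
  k=1: S(1,0) = 1.1081; S(1,1) = 1.0332
  k=2: S(2,0) = 1.1476; S(2,1) = 1.0700; S(2,2) = 0.9977
  k=3: S(3,0) = 1.1885; S(3,1) = 1.1081; S(3,2) = 1.0332; S(3,3) = 0.9633
  k=4: S(4,0) = 1.2308; S(4,1) = 1.1476; S(4,2) = 1.0700; S(4,3) = 0.9977; S(4,4) = 0.9302
Terminal payoffs V(N, i) = max(S_T - K, 0):
  V(4,0) = 0.070793; V(4,1) = 0.000000; V(4,2) = 0.000000; V(4,3) = 0.000000; V(4,4) = 0.000000
Backward induction: V(k, i) = exp(-r*dt) * [p * V(k+1, i) + (1-p) * V(k+1, i+1)]; then take max(V_cont, immediate exercise) for American.
  V(3,0) = exp(-r*dt) * [p*0.070793 + (1-p)*0.000000] = 0.038675; exercise = 0.028460; V(3,0) = max -> 0.038675
  V(3,1) = exp(-r*dt) * [p*0.000000 + (1-p)*0.000000] = 0.000000; exercise = 0.000000; V(3,1) = max -> 0.000000
  V(3,2) = exp(-r*dt) * [p*0.000000 + (1-p)*0.000000] = 0.000000; exercise = 0.000000; V(3,2) = max -> 0.000000
  V(3,3) = exp(-r*dt) * [p*0.000000 + (1-p)*0.000000] = 0.000000; exercise = 0.000000; V(3,3) = max -> 0.000000
  V(2,0) = exp(-r*dt) * [p*0.038675 + (1-p)*0.000000] = 0.021128; exercise = 0.000000; V(2,0) = max -> 0.021128
  V(2,1) = exp(-r*dt) * [p*0.000000 + (1-p)*0.000000] = 0.000000; exercise = 0.000000; V(2,1) = max -> 0.000000
  V(2,2) = exp(-r*dt) * [p*0.000000 + (1-p)*0.000000] = 0.000000; exercise = 0.000000; V(2,2) = max -> 0.000000
  V(1,0) = exp(-r*dt) * [p*0.021128 + (1-p)*0.000000] = 0.011543; exercise = 0.000000; V(1,0) = max -> 0.011543
  V(1,1) = exp(-r*dt) * [p*0.000000 + (1-p)*0.000000] = 0.000000; exercise = 0.000000; V(1,1) = max -> 0.000000
  V(0,0) = exp(-r*dt) * [p*0.011543 + (1-p)*0.000000] = 0.006306; exercise = 0.000000; V(0,0) = max -> 0.006306

Answer: Price = V(0,0) = 0.0063


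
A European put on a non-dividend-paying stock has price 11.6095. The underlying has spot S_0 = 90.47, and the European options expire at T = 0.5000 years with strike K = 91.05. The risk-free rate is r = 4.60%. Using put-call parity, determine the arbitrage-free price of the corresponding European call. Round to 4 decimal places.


Answer: Call price = 13.0998

Derivation:
Put-call parity: C - P = S_0 * exp(-qT) - K * exp(-rT).
S_0 * exp(-qT) = 90.4700 * 1.00000000 = 90.47000000
K * exp(-rT) = 91.0500 * 0.97726248 = 88.97974915
C = P + S*exp(-qT) - K*exp(-rT)
C = 11.6095 + 90.47000000 - 88.97974915 = 13.0998


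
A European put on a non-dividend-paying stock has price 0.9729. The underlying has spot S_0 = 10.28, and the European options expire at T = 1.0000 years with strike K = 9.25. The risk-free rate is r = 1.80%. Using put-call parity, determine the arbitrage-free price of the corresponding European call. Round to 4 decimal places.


Answer: Call price = 2.1679

Derivation:
Put-call parity: C - P = S_0 * exp(-qT) - K * exp(-rT).
S_0 * exp(-qT) = 10.2800 * 1.00000000 = 10.28000000
K * exp(-rT) = 9.2500 * 0.98216103 = 9.08498955
C = P + S*exp(-qT) - K*exp(-rT)
C = 0.9729 + 10.28000000 - 9.08498955 = 2.1679


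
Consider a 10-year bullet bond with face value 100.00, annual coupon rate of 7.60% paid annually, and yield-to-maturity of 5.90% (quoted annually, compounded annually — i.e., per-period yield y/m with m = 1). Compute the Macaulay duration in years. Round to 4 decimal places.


Coupon per period c = face * coupon_rate / m = 7.600000
Periods per year m = 1; per-period yield y/m = 0.059000
Number of cashflows N = 10
Cashflows (t years, CF_t, discount factor 1/(1+y/m)^(m*t), PV):
  t = 1.0000: CF_t = 7.600000, DF = 0.944287, PV = 7.176582
  t = 2.0000: CF_t = 7.600000, DF = 0.891678, PV = 6.776753
  t = 3.0000: CF_t = 7.600000, DF = 0.842000, PV = 6.399200
  t = 4.0000: CF_t = 7.600000, DF = 0.795090, PV = 6.042682
  t = 5.0000: CF_t = 7.600000, DF = 0.750793, PV = 5.706027
  t = 6.0000: CF_t = 7.600000, DF = 0.708964, PV = 5.388127
  t = 7.0000: CF_t = 7.600000, DF = 0.669466, PV = 5.087939
  t = 8.0000: CF_t = 7.600000, DF = 0.632168, PV = 4.804475
  t = 9.0000: CF_t = 7.600000, DF = 0.596948, PV = 4.536803
  t = 10.0000: CF_t = 107.600000, DF = 0.563690, PV = 60.653054
Price P = sum_t PV_t = 112.571642
Macaulay numerator sum_t t * PV_t:
  t * PV_t at t = 1.0000: 7.176582
  t * PV_t at t = 2.0000: 13.553506
  t * PV_t at t = 3.0000: 19.197601
  t * PV_t at t = 4.0000: 24.170729
  t * PV_t at t = 5.0000: 28.530133
  t * PV_t at t = 6.0000: 32.328763
  t * PV_t at t = 7.0000: 35.615571
  t * PV_t at t = 8.0000: 38.435798
  t * PV_t at t = 9.0000: 40.831230
  t * PV_t at t = 10.0000: 606.530536
Macaulay duration D = (sum_t t * PV_t) / P = 846.370448 / 112.571642 = 7.518505

Answer: Macaulay duration = 7.5185 years


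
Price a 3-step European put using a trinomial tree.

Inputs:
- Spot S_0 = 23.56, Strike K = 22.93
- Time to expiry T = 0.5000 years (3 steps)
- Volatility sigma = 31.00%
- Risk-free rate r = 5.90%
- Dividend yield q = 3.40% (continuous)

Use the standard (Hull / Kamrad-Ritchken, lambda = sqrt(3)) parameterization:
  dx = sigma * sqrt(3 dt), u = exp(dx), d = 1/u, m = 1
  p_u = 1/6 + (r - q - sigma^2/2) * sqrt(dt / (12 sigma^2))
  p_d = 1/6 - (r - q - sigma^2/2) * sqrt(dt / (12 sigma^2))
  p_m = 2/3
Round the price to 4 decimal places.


dt = T/N = 0.166667; dx = sigma*sqrt(3*dt) = 0.219203
u = exp(dx) = 1.245084; d = 1/u = 0.803159
p_u = 0.157904, p_m = 0.666667, p_d = 0.175429
Discount per step: exp(-r*dt) = 0.990215
Stock lattice S(k, j) with j the centered position index:
  k=0: S(0,+0) = 23.5600
  k=1: S(1,-1) = 18.9224; S(1,+0) = 23.5600; S(1,+1) = 29.3342
  k=2: S(2,-2) = 15.1977; S(2,-1) = 18.9224; S(2,+0) = 23.5600; S(2,+1) = 29.3342; S(2,+2) = 36.5235
  k=3: S(3,-3) = 12.2062; S(3,-2) = 15.1977; S(3,-1) = 18.9224; S(3,+0) = 23.5600; S(3,+1) = 29.3342; S(3,+2) = 36.5235; S(3,+3) = 45.4749
Terminal payoffs V(N, j) = max(K - S_T, 0):
  V(3,-3) = 10.723836; V(3,-2) = 7.732299; V(3,-1) = 4.007584; V(3,+0) = 0.000000; V(3,+1) = 0.000000; V(3,+2) = 0.000000; V(3,+3) = 0.000000
Backward induction: V(k, j) = exp(-r*dt) * [p_u * V(k+1, j+1) + p_m * V(k+1, j) + p_d * V(k+1, j-1)]
  V(2,-2) = exp(-r*dt) * [p_u*4.007584 + p_m*7.732299 + p_d*10.723836] = 7.593914
  V(2,-1) = exp(-r*dt) * [p_u*0.000000 + p_m*4.007584 + p_d*7.732299] = 3.988779
  V(2,+0) = exp(-r*dt) * [p_u*0.000000 + p_m*0.000000 + p_d*4.007584] = 0.696169
  V(2,+1) = exp(-r*dt) * [p_u*0.000000 + p_m*0.000000 + p_d*0.000000] = 0.000000
  V(2,+2) = exp(-r*dt) * [p_u*0.000000 + p_m*0.000000 + p_d*0.000000] = 0.000000
  V(1,-1) = exp(-r*dt) * [p_u*0.696169 + p_m*3.988779 + p_d*7.593914] = 4.061178
  V(1,+0) = exp(-r*dt) * [p_u*0.000000 + p_m*0.696169 + p_d*3.988779] = 1.152473
  V(1,+1) = exp(-r*dt) * [p_u*0.000000 + p_m*0.000000 + p_d*0.696169] = 0.120933
  V(0,+0) = exp(-r*dt) * [p_u*0.120933 + p_m*1.152473 + p_d*4.061178] = 1.485185

Answer: Price = V(0,0) = 1.4852


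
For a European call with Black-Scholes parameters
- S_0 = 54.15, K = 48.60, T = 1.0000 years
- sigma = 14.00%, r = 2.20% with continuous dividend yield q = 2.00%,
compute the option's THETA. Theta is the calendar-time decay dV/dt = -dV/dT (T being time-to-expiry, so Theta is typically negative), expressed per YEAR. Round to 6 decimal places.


d1 = 0.8566745896; d2 = 0.7166745896
phi(d1) = 0.2764060747; exp(-qT) = 0.9801986733; exp(-rT) = 0.9782402351
Theta = -S*exp(-qT)*phi(d1)*sigma/(2*sqrt(T)) - r*K*exp(-rT)*N(d2) + q*S*exp(-qT)*N(d1)
N(d1) = 0.8041876248; N(d2) = 0.7632125458; sqrt(T) = 1.0000000000
Term 1 = -54.1500 * 0.9801986733 * 0.2764060747 * 0.1400 / (2 * 1.0000000000) = -1.0269710351
Term 2 = -0.0220 * 48.6000 * 0.9782402351 * 0.7632125458 = -0.7982703015
Term 3 = 0.0200 * 54.1500 * 0.9801986733 * 0.8041876248 = 0.8536895253
Theta = -1.0269710351 + (-0.7982703015) + (0.8536895253) = -0.971552

Answer: Theta = -0.971552


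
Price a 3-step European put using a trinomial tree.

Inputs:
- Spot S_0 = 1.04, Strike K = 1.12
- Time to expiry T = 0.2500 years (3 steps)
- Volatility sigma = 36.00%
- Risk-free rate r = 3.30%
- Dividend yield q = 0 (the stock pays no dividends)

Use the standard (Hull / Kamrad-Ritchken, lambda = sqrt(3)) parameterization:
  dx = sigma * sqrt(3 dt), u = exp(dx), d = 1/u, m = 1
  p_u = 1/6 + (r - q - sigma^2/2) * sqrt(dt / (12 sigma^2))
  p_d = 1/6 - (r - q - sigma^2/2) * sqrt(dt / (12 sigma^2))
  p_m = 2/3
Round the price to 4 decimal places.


Answer: Price = V(0,0) = 0.1201

Derivation:
dt = T/N = 0.083333; dx = sigma*sqrt(3*dt) = 0.180000
u = exp(dx) = 1.197217; d = 1/u = 0.835270
p_u = 0.159306, p_m = 0.666667, p_d = 0.174028
Discount per step: exp(-r*dt) = 0.997254
Stock lattice S(k, j) with j the centered position index:
  k=0: S(0,+0) = 1.0400
  k=1: S(1,-1) = 0.8687; S(1,+0) = 1.0400; S(1,+1) = 1.2451
  k=2: S(2,-2) = 0.7256; S(2,-1) = 0.8687; S(2,+0) = 1.0400; S(2,+1) = 1.2451; S(2,+2) = 1.4907
  k=3: S(3,-3) = 0.6061; S(3,-2) = 0.7256; S(3,-1) = 0.8687; S(3,+0) = 1.0400; S(3,+1) = 1.2451; S(3,+2) = 1.4907; S(3,+3) = 1.7846
Terminal payoffs V(N, j) = max(K - S_T, 0):
  V(3,-3) = 0.513942; V(3,-2) = 0.394417; V(3,-1) = 0.251319; V(3,+0) = 0.080000; V(3,+1) = 0.000000; V(3,+2) = 0.000000; V(3,+3) = 0.000000
Backward induction: V(k, j) = exp(-r*dt) * [p_u * V(k+1, j+1) + p_m * V(k+1, j) + p_d * V(k+1, j-1)]
  V(2,-2) = exp(-r*dt) * [p_u*0.251319 + p_m*0.394417 + p_d*0.513942] = 0.391343
  V(2,-1) = exp(-r*dt) * [p_u*0.080000 + p_m*0.251319 + p_d*0.394417] = 0.248246
  V(2,+0) = exp(-r*dt) * [p_u*0.000000 + p_m*0.080000 + p_d*0.251319] = 0.096803
  V(2,+1) = exp(-r*dt) * [p_u*0.000000 + p_m*0.000000 + p_d*0.080000] = 0.013884
  V(2,+2) = exp(-r*dt) * [p_u*0.000000 + p_m*0.000000 + p_d*0.000000] = 0.000000
  V(1,-1) = exp(-r*dt) * [p_u*0.096803 + p_m*0.248246 + p_d*0.391343] = 0.248340
  V(1,+0) = exp(-r*dt) * [p_u*0.013884 + p_m*0.096803 + p_d*0.248246] = 0.109647
  V(1,+1) = exp(-r*dt) * [p_u*0.000000 + p_m*0.013884 + p_d*0.096803] = 0.026031
  V(0,+0) = exp(-r*dt) * [p_u*0.026031 + p_m*0.109647 + p_d*0.248340] = 0.120132


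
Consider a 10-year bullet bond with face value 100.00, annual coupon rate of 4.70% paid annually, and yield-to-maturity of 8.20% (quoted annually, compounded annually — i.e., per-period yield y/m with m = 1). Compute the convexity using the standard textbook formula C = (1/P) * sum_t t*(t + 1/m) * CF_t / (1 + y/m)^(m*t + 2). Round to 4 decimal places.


Answer: Convexity = 68.3631

Derivation:
Coupon per period c = face * coupon_rate / m = 4.700000
Periods per year m = 1; per-period yield y/m = 0.082000
Number of cashflows N = 10
Cashflows (t years, CF_t, discount factor 1/(1+y/m)^(m*t), PV):
  t = 1.0000: CF_t = 4.700000, DF = 0.924214, PV = 4.343808
  t = 2.0000: CF_t = 4.700000, DF = 0.854172, PV = 4.014610
  t = 3.0000: CF_t = 4.700000, DF = 0.789438, PV = 3.710360
  t = 4.0000: CF_t = 4.700000, DF = 0.729610, PV = 3.429168
  t = 5.0000: CF_t = 4.700000, DF = 0.674316, PV = 3.169287
  t = 6.0000: CF_t = 4.700000, DF = 0.623213, PV = 2.929101
  t = 7.0000: CF_t = 4.700000, DF = 0.575982, PV = 2.707117
  t = 8.0000: CF_t = 4.700000, DF = 0.532331, PV = 2.501957
  t = 9.0000: CF_t = 4.700000, DF = 0.491988, PV = 2.312344
  t = 10.0000: CF_t = 104.700000, DF = 0.454703, PV = 47.607357
Price P = sum_t PV_t = 76.725109
Convexity numerator sum_t t*(t + 1/m) * CF_t / (1+y/m)^(m*t + 2):
  t = 1.0000: term = 7.420720
  t = 2.0000: term = 20.575010
  t = 3.0000: term = 38.031443
  t = 4.0000: term = 58.582013
  t = 5.0000: term = 81.213511
  t = 6.0000: term = 105.082177
  t = 7.0000: term = 129.491284
  t = 8.0000: term = 153.871344
  t = 9.0000: term = 177.762643
  t = 10.0000: term = 4473.137391
Convexity = (1/P) * sum = 5245.167537 / 76.725109 = 68.363116


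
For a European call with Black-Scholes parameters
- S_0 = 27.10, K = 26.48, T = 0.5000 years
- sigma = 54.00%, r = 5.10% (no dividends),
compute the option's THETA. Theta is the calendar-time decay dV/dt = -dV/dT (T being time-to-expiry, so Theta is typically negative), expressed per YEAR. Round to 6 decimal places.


d1 = 0.3183132754; d2 = -0.0635243864
phi(d1) = 0.3792346243; exp(-qT) = 1.0000000000; exp(-rT) = 0.9748223790
Theta = -S*exp(-qT)*phi(d1)*sigma/(2*sqrt(T)) - r*K*exp(-rT)*N(d2) + q*S*exp(-qT)*N(d1)
N(d1) = 0.6248763424; N(d2) = 0.4746744704; sqrt(T) = 0.7071067812
Term 1 = -27.1000 * 1.0000000000 * 0.3792346243 * 0.5400 / (2 * 0.7071067812) = -3.9242442864
Term 2 = -0.0510 * 26.4800 * 0.9748223790 * 0.4746744704 = -0.6248985574
Term 3 = 0 (no dividend yield, q = 0)
Theta = -3.9242442864 + (-0.6248985574) + (0.0000000000) = -4.549143

Answer: Theta = -4.549143


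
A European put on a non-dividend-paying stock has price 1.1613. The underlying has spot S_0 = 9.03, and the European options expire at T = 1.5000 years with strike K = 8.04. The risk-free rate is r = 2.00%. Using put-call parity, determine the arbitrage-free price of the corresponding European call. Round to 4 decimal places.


Put-call parity: C - P = S_0 * exp(-qT) - K * exp(-rT).
S_0 * exp(-qT) = 9.0300 * 1.00000000 = 9.03000000
K * exp(-rT) = 8.0400 * 0.97044553 = 7.80238209
C = P + S*exp(-qT) - K*exp(-rT)
C = 1.1613 + 9.03000000 - 7.80238209 = 2.3889

Answer: Call price = 2.3889


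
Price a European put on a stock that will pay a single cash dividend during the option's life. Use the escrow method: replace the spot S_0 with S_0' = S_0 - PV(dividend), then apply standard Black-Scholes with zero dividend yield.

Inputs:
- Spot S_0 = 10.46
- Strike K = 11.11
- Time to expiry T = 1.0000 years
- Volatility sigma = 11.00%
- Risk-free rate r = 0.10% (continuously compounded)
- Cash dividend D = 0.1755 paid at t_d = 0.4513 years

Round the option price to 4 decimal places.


Answer: Price = 0.9842

Derivation:
PV(D) = D * exp(-r * t_d) = 0.1755 * 0.99954880 = 0.17542081
S_0' = S_0 - PV(D) = 10.4600 - 0.17542081 = 10.28457919
d1 = (ln(S_0'/K) + (r + sigma^2/2)*T) / (sigma*sqrt(T)) = -0.63772724
d2 = d1 - sigma*sqrt(T) = -0.74772724
exp(-rT) = 0.99900050
N(-d1) = 0.73817438; N(-d2) = 0.77268765
P = K * exp(-rT) * N(-d2) - S_0' * N(-d1) = 11.1100 * 0.99900050 * 0.77268765 - 10.28457919 * 0.73817438 = 0.9842


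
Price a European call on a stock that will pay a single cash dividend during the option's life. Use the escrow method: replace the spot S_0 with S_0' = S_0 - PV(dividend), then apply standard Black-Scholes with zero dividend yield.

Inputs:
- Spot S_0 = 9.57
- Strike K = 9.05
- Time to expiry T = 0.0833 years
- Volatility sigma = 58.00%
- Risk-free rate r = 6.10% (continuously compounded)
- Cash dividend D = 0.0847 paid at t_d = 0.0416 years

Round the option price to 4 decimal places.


Answer: Price = 0.8869

Derivation:
PV(D) = D * exp(-r * t_d) = 0.0847 * 0.99746562 = 0.08448534
S_0' = S_0 - PV(D) = 9.5700 - 0.08448534 = 9.48551466
d1 = (ln(S_0'/K) + (r + sigma^2/2)*T) / (sigma*sqrt(T)) = 0.39482807
d2 = d1 - sigma*sqrt(T) = 0.22742999
exp(-rT) = 0.99493159
N(d1) = 0.65351511; N(d2) = 0.58995530
C = S_0' * N(d1) - K * exp(-rT) * N(d2) = 9.48551466 * 0.65351511 - 9.0500 * 0.99493159 * 0.58995530 = 0.8869


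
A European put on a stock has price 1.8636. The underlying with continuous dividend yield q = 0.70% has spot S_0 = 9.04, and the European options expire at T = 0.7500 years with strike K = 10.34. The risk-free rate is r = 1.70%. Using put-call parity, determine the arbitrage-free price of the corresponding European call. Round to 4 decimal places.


Put-call parity: C - P = S_0 * exp(-qT) - K * exp(-rT).
S_0 * exp(-qT) = 9.0400 * 0.99476376 = 8.99266436
K * exp(-rT) = 10.3400 * 0.98733094 = 10.20900189
C = P + S*exp(-qT) - K*exp(-rT)
C = 1.8636 + 8.99266436 - 10.20900189 = 0.6473

Answer: Call price = 0.6473


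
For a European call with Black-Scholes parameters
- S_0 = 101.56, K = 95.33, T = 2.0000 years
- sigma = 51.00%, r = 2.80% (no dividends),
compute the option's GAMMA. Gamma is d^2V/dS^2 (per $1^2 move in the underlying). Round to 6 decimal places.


d1 = 0.5260391960; d2 = -0.1952097208
phi(d1) = 0.3473934947; exp(-qT) = 1.0000000000; exp(-rT) = 0.9455391359
Gamma = exp(-qT) * phi(d1) / (S * sigma * sqrt(T)) = 1.0000000000 * 0.3473934947 / (101.5600 * 0.5100 * 1.4142135624) = 0.004743

Answer: Gamma = 0.004743


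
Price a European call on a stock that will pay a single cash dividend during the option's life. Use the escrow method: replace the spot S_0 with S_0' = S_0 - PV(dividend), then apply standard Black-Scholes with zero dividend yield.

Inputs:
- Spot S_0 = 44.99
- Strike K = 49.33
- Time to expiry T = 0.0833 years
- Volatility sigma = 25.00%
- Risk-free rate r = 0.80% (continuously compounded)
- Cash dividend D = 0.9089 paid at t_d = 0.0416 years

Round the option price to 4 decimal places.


Answer: Price = 0.0879

Derivation:
PV(D) = D * exp(-r * t_d) = 0.9089 * 0.99966726 = 0.90859757
S_0' = S_0 - PV(D) = 44.9900 - 0.90859757 = 44.08140243
d1 = (ln(S_0'/K) + (r + sigma^2/2)*T) / (sigma*sqrt(T)) = -1.51376754
d2 = d1 - sigma*sqrt(T) = -1.58592189
exp(-rT) = 0.99933382
N(d1) = 0.06504240; N(d2) = 0.05637852
C = S_0' * N(d1) - K * exp(-rT) * N(d2) = 44.08140243 * 0.06504240 - 49.3300 * 0.99933382 * 0.05637852 = 0.0879


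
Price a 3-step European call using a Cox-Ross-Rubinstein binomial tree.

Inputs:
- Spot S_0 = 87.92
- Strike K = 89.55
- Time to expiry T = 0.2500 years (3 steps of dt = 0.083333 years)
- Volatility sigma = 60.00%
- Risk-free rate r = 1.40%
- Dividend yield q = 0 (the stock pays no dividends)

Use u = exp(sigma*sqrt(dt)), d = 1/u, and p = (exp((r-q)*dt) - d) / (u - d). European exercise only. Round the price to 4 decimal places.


Answer: Price = V(0,0) = 10.7833

Derivation:
dt = T/N = 0.083333
u = exp(sigma*sqrt(dt)) = 1.189110; d = 1/u = 0.840965
p = (exp((r-q)*dt) - d) / (u - d) = 0.460160
Discount per step: exp(-r*dt) = 0.998834
Stock lattice S(k, i) with i counting down-moves:
  k=0: S(0,0) = 87.9200
  k=1: S(1,0) = 104.5465; S(1,1) = 73.9377
  k=2: S(2,0) = 124.3173; S(2,1) = 87.9200; S(2,2) = 62.1790
  k=3: S(3,0) = 147.8270; S(3,1) = 104.5465; S(3,2) = 73.9377; S(3,3) = 52.2904
Terminal payoffs V(N, i) = max(S_T - K, 0):
  V(3,0) = 58.276982; V(3,1) = 14.996546; V(3,2) = 0.000000; V(3,3) = 0.000000
Backward induction: V(k, i) = exp(-r*dt) * [p * V(k+1, i) + (1-p) * V(k+1, i+1)].
  V(2,0) = exp(-r*dt) * [p*58.276982 + (1-p)*14.996546] = 34.871752
  V(2,1) = exp(-r*dt) * [p*14.996546 + (1-p)*0.000000] = 6.892760
  V(2,2) = exp(-r*dt) * [p*0.000000 + (1-p)*0.000000] = 0.000000
  V(1,0) = exp(-r*dt) * [p*34.871752 + (1-p)*6.892760] = 19.744516
  V(1,1) = exp(-r*dt) * [p*6.892760 + (1-p)*0.000000] = 3.168072
  V(0,0) = exp(-r*dt) * [p*19.744516 + (1-p)*3.168072] = 10.783296


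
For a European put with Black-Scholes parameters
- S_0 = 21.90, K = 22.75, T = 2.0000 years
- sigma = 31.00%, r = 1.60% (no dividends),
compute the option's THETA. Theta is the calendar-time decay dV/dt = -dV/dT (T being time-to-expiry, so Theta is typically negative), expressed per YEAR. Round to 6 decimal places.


Answer: Theta = -0.728842

Derivation:
d1 = 0.2053380872; d2 = -0.2330681171
phi(d1) = 0.3906198673; exp(-qT) = 1.0000000000; exp(-rT) = 0.9685065821
Theta = -S*exp(-qT)*phi(d1)*sigma/(2*sqrt(T)) + r*K*exp(-rT)*N(-d2) - q*S*exp(-qT)*N(-d1)
N(-d1) = 0.4186539943; N(-d2) = 0.5921457440; sqrt(T) = 1.4142135624
Term 1 = -21.9000 * 1.0000000000 * 0.3906198673 * 0.3100 / (2 * 1.4142135624) = -0.9375946991
Term 2 = 0.0160 * 22.7500 * 0.9685065821 * 0.5921457440 = 0.2087529264
Term 3 = 0 (no dividend yield, q = 0)
Theta = -0.9375946991 + (0.2087529264) + (0.0000000000) = -0.728842


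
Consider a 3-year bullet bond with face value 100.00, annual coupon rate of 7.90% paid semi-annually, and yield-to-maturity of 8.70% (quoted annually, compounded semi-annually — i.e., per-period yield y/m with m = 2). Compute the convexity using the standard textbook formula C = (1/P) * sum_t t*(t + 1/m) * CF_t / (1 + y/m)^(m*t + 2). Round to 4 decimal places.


Answer: Convexity = 8.4755

Derivation:
Coupon per period c = face * coupon_rate / m = 3.950000
Periods per year m = 2; per-period yield y/m = 0.043500
Number of cashflows N = 6
Cashflows (t years, CF_t, discount factor 1/(1+y/m)^(m*t), PV):
  t = 0.5000: CF_t = 3.950000, DF = 0.958313, PV = 3.785338
  t = 1.0000: CF_t = 3.950000, DF = 0.918365, PV = 3.627540
  t = 1.5000: CF_t = 3.950000, DF = 0.880081, PV = 3.476320
  t = 2.0000: CF_t = 3.950000, DF = 0.843393, PV = 3.331404
  t = 2.5000: CF_t = 3.950000, DF = 0.808235, PV = 3.192529
  t = 3.0000: CF_t = 103.950000, DF = 0.774543, PV = 80.513698
Price P = sum_t PV_t = 97.926828
Convexity numerator sum_t t*(t + 1/m) * CF_t / (1+y/m)^(m*t + 2):
  t = 0.5000: term = 1.738160
  t = 1.0000: term = 4.997106
  t = 1.5000: term = 9.577587
  t = 2.0000: term = 15.297215
  t = 2.5000: term = 21.989289
  t = 3.0000: term = 776.379690
Convexity = (1/P) * sum = 829.979046 / 97.926828 = 8.475502


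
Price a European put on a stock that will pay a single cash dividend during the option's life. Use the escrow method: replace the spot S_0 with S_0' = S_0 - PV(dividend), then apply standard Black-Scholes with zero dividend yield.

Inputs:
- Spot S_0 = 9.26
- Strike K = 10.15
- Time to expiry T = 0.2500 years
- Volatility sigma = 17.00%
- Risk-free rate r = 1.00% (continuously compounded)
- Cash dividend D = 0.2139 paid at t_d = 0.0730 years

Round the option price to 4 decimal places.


Answer: Price = 1.1135

Derivation:
PV(D) = D * exp(-r * t_d) = 0.2139 * 0.99927027 = 0.21374391
S_0' = S_0 - PV(D) = 9.2600 - 0.21374391 = 9.04625609
d1 = (ln(S_0'/K) + (r + sigma^2/2)*T) / (sigma*sqrt(T)) = -1.28247324
d2 = d1 - sigma*sqrt(T) = -1.36747324
exp(-rT) = 0.99750312
N(-d1) = 0.90016166; N(-d2) = 0.91426149
P = K * exp(-rT) * N(-d2) - S_0' * N(-d1) = 10.1500 * 0.99750312 * 0.91426149 - 9.04625609 * 0.90016166 = 1.1135


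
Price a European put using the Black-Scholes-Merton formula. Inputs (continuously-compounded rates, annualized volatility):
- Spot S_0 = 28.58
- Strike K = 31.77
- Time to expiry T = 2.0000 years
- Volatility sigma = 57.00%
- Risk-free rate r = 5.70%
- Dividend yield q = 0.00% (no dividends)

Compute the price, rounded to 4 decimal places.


d1 = (ln(S/K) + (r - q + 0.5*sigma^2) * T) / (sigma * sqrt(T)) = 0.41320433
d2 = d1 - sigma * sqrt(T) = -0.39289740
exp(-rT) = 0.89225796; exp(-qT) = 1.00000000
P = K * exp(-rT) * N(-d2) - S_0 * exp(-qT) * N(-d1)
N(-d1) = 0.33972846; N(-d2) = 0.65280237
P = 31.7700 * 0.89225796 * 0.65280237 - 28.5800 * 1.00000000 * 0.33972846 = 8.7956

Answer: Price = 8.7956


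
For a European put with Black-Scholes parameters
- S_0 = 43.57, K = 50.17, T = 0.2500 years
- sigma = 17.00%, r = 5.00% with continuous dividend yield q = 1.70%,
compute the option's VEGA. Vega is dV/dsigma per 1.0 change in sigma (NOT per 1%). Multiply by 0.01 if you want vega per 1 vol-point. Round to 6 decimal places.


Answer: Vega = 2.726681

Derivation:
d1 = -1.5198340984; d2 = -1.6048340984
phi(d1) = 0.1256963280; exp(-qT) = 0.9957590185; exp(-rT) = 0.9875778005
Vega = S * exp(-qT) * phi(d1) * sqrt(T) = 43.5700 * 0.9957590185 * 0.1256963280 * 0.5000000000 = 2.726681


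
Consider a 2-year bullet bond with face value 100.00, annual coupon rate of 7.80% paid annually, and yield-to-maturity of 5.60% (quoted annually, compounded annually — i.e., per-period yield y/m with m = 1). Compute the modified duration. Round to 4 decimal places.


Coupon per period c = face * coupon_rate / m = 7.800000
Periods per year m = 1; per-period yield y/m = 0.056000
Number of cashflows N = 2
Cashflows (t years, CF_t, discount factor 1/(1+y/m)^(m*t), PV):
  t = 1.0000: CF_t = 7.800000, DF = 0.946970, PV = 7.386364
  t = 2.0000: CF_t = 107.800000, DF = 0.896752, PV = 96.669823
Price P = sum_t PV_t = 104.056187
First compute Macaulay numerator sum_t t * PV_t:
  t * PV_t at t = 1.0000: 7.386364
  t * PV_t at t = 2.0000: 193.339646
Macaulay duration D = 200.726010 / 104.056187 = 1.929016
Modified duration = D / (1 + y/m) = 1.929016 / (1 + 0.056000) = 1.826719

Answer: Modified duration = 1.8267


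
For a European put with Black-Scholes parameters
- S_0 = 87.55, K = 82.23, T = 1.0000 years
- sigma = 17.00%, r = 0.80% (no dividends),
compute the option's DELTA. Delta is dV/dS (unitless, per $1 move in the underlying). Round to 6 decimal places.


Answer: Delta = -0.308248

Derivation:
d1 = 0.5008227044; d2 = 0.3308227044
phi(d1) = 0.3519204146; exp(-qT) = 1.0000000000; exp(-rT) = 0.9920319148
N(-d1) = 0.3082479526
Delta = -exp(-qT) * N(-d1) = -1.0000000000 * 0.3082479526 = -0.308248


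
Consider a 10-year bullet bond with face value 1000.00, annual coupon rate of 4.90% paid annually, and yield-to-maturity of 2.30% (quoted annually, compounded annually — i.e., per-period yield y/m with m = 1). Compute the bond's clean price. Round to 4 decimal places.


Answer: Price = 1229.9235

Derivation:
Coupon per period c = face * coupon_rate / m = 49.000000
Periods per year m = 1; per-period yield y/m = 0.023000
Number of cashflows N = 10
Cashflows (t years, CF_t, discount factor 1/(1+y/m)^(m*t), PV):
  t = 1.0000: CF_t = 49.000000, DF = 0.977517, PV = 47.898338
  t = 2.0000: CF_t = 49.000000, DF = 0.955540, PV = 46.821445
  t = 3.0000: CF_t = 49.000000, DF = 0.934056, PV = 45.768763
  t = 4.0000: CF_t = 49.000000, DF = 0.913056, PV = 44.739749
  t = 5.0000: CF_t = 49.000000, DF = 0.892528, PV = 43.733870
  t = 6.0000: CF_t = 49.000000, DF = 0.872461, PV = 42.750606
  t = 7.0000: CF_t = 49.000000, DF = 0.852846, PV = 41.789449
  t = 8.0000: CF_t = 49.000000, DF = 0.833671, PV = 40.849901
  t = 9.0000: CF_t = 49.000000, DF = 0.814928, PV = 39.931477
  t = 10.0000: CF_t = 1049.000000, DF = 0.796606, PV = 835.639867
Price P = sum_t PV_t = 1229.923466


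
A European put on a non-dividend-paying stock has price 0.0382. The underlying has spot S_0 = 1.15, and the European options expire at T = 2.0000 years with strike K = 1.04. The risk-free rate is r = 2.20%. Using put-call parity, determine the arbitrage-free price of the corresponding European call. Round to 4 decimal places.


Answer: Call price = 0.1930

Derivation:
Put-call parity: C - P = S_0 * exp(-qT) - K * exp(-rT).
S_0 * exp(-qT) = 1.1500 * 1.00000000 = 1.15000000
K * exp(-rT) = 1.0400 * 0.95695396 = 0.99523212
C = P + S*exp(-qT) - K*exp(-rT)
C = 0.0382 + 1.15000000 - 0.99523212 = 0.1930


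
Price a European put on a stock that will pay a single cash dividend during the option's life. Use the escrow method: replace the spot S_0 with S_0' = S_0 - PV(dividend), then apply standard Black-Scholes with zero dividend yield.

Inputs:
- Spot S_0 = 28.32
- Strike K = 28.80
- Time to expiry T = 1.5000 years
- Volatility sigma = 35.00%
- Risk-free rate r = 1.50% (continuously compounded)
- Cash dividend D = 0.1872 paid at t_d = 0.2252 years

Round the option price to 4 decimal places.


Answer: Price = 4.7896

Derivation:
PV(D) = D * exp(-r * t_d) = 0.1872 * 0.99662770 = 0.18656871
S_0' = S_0 - PV(D) = 28.3200 - 0.18656871 = 28.13343129
d1 = (ln(S_0'/K) + (r + sigma^2/2)*T) / (sigma*sqrt(T)) = 0.21219162
d2 = d1 - sigma*sqrt(T) = -0.21646909
exp(-rT) = 0.97775124
N(-d1) = 0.41597877; N(-d2) = 0.58568894
P = K * exp(-rT) * N(-d2) - S_0' * N(-d1) = 28.8000 * 0.97775124 * 0.58568894 - 28.13343129 * 0.41597877 = 4.7896


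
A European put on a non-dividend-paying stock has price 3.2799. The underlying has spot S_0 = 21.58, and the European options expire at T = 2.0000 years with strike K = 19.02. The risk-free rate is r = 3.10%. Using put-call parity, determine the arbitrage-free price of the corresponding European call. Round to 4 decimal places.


Put-call parity: C - P = S_0 * exp(-qT) - K * exp(-rT).
S_0 * exp(-qT) = 21.5800 * 1.00000000 = 21.58000000
K * exp(-rT) = 19.0200 * 0.93988289 = 17.87657251
C = P + S*exp(-qT) - K*exp(-rT)
C = 3.2799 + 21.58000000 - 17.87657251 = 6.9833

Answer: Call price = 6.9833


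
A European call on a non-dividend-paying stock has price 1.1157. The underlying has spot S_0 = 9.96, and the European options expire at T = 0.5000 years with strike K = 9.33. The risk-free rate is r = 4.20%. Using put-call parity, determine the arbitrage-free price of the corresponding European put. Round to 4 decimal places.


Answer: Put price = 0.2918

Derivation:
Put-call parity: C - P = S_0 * exp(-qT) - K * exp(-rT).
S_0 * exp(-qT) = 9.9600 * 1.00000000 = 9.96000000
K * exp(-rT) = 9.3300 * 0.97921896 = 9.13611294
P = C - S*exp(-qT) + K*exp(-rT)
P = 1.1157 - 9.96000000 + 9.13611294 = 0.2918


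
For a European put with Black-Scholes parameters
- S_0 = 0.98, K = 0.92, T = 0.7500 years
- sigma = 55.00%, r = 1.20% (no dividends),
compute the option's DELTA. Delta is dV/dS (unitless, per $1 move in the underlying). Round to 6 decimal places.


Answer: Delta = -0.348382

Derivation:
d1 = 0.3896933798; d2 = -0.0866205923
phi(d1) = 0.3697718821; exp(-qT) = 1.0000000000; exp(-rT) = 0.9910403788
N(-d1) = 0.3483816462
Delta = -exp(-qT) * N(-d1) = -1.0000000000 * 0.3483816462 = -0.348382


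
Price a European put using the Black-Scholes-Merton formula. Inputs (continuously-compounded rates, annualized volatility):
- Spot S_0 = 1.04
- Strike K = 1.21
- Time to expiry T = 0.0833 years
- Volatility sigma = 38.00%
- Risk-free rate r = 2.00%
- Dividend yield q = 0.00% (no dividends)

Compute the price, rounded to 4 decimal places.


d1 = (ln(S/K) + (r - q + 0.5*sigma^2) * T) / (sigma * sqrt(T)) = -1.31041621
d2 = d1 - sigma * sqrt(T) = -1.42009082
exp(-rT) = 0.99833539; exp(-qT) = 1.00000000
P = K * exp(-rT) * N(-d2) - S_0 * exp(-qT) * N(-d1)
N(-d1) = 0.90497246; N(-d2) = 0.92220938
P = 1.2100 * 0.99833539 * 0.92220938 - 1.0400 * 1.00000000 * 0.90497246 = 0.1728

Answer: Price = 0.1728


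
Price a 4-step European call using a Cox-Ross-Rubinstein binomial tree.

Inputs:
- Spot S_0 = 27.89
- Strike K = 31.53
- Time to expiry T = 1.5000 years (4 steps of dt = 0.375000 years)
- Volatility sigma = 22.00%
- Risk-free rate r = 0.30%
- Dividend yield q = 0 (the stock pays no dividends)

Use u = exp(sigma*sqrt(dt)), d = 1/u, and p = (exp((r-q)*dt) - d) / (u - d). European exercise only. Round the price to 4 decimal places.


Answer: Price = V(0,0) = 1.8891

Derivation:
dt = T/N = 0.375000
u = exp(sigma*sqrt(dt)) = 1.144219; d = 1/u = 0.873959
p = (exp((r-q)*dt) - d) / (u - d) = 0.470535
Discount per step: exp(-r*dt) = 0.998876
Stock lattice S(k, i) with i counting down-moves:
  k=0: S(0,0) = 27.8900
  k=1: S(1,0) = 31.9123; S(1,1) = 24.3747
  k=2: S(2,0) = 36.5146; S(2,1) = 27.8900; S(2,2) = 21.3025
  k=3: S(3,0) = 41.7807; S(3,1) = 31.9123; S(3,2) = 24.3747; S(3,3) = 18.6175
  k=4: S(4,0) = 47.8062; S(4,1) = 36.5146; S(4,2) = 27.8900; S(4,3) = 21.3025; S(4,4) = 16.2709
Terminal payoffs V(N, i) = max(S_T - K, 0):
  V(4,0) = 16.276229; V(4,1) = 4.984596; V(4,2) = 0.000000; V(4,3) = 0.000000; V(4,4) = 0.000000
Backward induction: V(k, i) = exp(-r*dt) * [p * V(k+1, i) + (1-p) * V(k+1, i+1)].
  V(3,0) = exp(-r*dt) * [p*16.276229 + (1-p)*4.984596] = 10.286130
  V(3,1) = exp(-r*dt) * [p*4.984596 + (1-p)*0.000000] = 2.342792
  V(3,2) = exp(-r*dt) * [p*0.000000 + (1-p)*0.000000] = 0.000000
  V(3,3) = exp(-r*dt) * [p*0.000000 + (1-p)*0.000000] = 0.000000
  V(2,0) = exp(-r*dt) * [p*10.286130 + (1-p)*2.342792] = 6.073577
  V(2,1) = exp(-r*dt) * [p*2.342792 + (1-p)*0.000000] = 1.101127
  V(2,2) = exp(-r*dt) * [p*0.000000 + (1-p)*0.000000] = 0.000000
  V(1,0) = exp(-r*dt) * [p*6.073577 + (1-p)*1.101127] = 3.436972
  V(1,1) = exp(-r*dt) * [p*1.101127 + (1-p)*0.000000] = 0.517537
  V(0,0) = exp(-r*dt) * [p*3.436972 + (1-p)*0.517537] = 1.889108


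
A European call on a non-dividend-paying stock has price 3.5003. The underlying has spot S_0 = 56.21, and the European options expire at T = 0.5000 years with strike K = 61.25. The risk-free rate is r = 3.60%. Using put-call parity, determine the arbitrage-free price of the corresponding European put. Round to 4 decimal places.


Put-call parity: C - P = S_0 * exp(-qT) - K * exp(-rT).
S_0 * exp(-qT) = 56.2100 * 1.00000000 = 56.21000000
K * exp(-rT) = 61.2500 * 0.98216103 = 60.15736323
P = C - S*exp(-qT) + K*exp(-rT)
P = 3.5003 - 56.21000000 + 60.15736323 = 7.4477

Answer: Put price = 7.4477


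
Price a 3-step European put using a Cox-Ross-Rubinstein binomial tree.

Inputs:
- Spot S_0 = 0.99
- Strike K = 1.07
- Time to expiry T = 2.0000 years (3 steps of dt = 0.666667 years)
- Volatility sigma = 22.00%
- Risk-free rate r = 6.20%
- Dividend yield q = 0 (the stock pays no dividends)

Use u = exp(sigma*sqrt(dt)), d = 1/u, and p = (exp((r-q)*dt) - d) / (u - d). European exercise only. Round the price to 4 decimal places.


dt = T/N = 0.666667
u = exp(sigma*sqrt(dt)) = 1.196774; d = 1/u = 0.835580
p = (exp((r-q)*dt) - d) / (u - d) = 0.572046
Discount per step: exp(-r*dt) = 0.959509
Stock lattice S(k, i) with i counting down-moves:
  k=0: S(0,0) = 0.9900
  k=1: S(1,0) = 1.1848; S(1,1) = 0.8272
  k=2: S(2,0) = 1.4179; S(2,1) = 0.9900; S(2,2) = 0.6912
  k=3: S(3,0) = 1.6970; S(3,1) = 1.1848; S(3,2) = 0.8272; S(3,3) = 0.5776
Terminal payoffs V(N, i) = max(K - S_T, 0):
  V(3,0) = 0.000000; V(3,1) = 0.000000; V(3,2) = 0.242776; V(3,3) = 0.492437
Backward induction: V(k, i) = exp(-r*dt) * [p * V(k+1, i) + (1-p) * V(k+1, i+1)].
  V(2,0) = exp(-r*dt) * [p*0.000000 + (1-p)*0.000000] = 0.000000
  V(2,1) = exp(-r*dt) * [p*0.000000 + (1-p)*0.242776] = 0.099690
  V(2,2) = exp(-r*dt) * [p*0.242776 + (1-p)*0.492437] = 0.335463
  V(1,0) = exp(-r*dt) * [p*0.000000 + (1-p)*0.099690] = 0.040935
  V(1,1) = exp(-r*dt) * [p*0.099690 + (1-p)*0.335463] = 0.192468
  V(0,0) = exp(-r*dt) * [p*0.040935 + (1-p)*0.192468] = 0.101501

Answer: Price = V(0,0) = 0.1015
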